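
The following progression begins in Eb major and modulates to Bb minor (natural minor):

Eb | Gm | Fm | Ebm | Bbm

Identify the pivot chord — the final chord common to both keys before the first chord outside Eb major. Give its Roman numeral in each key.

Fm — ii in Eb major, v in Bb minor

Chords diatonic to Eb major: Eb, Fm, Gm, Ab, Bb, Cm, Ddim.
Reading the progression, the first chord not in that set is Ebm, so the modulation leaves Eb major there.
The chord immediately before Ebm is Fm, which is diatonic to both keys: ii in Eb major and v in Bb minor.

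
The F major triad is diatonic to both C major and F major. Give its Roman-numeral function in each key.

IV in C major; I in F major

The scale of C major is C D E F G A B; F is degree 4, and the triad built there (F-A-C) is major, so it is IV.
The scale of F major is F G A Bb C D E; F is degree 1, and the triad built there (F-A-C) is major, so it is I.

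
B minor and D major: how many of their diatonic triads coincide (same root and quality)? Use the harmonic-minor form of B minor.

4

Diatonic triads of B minor (harmonic minor): Bm (i), C#dim (ii°), Daug (III+), Em (iv), F# (V), G (VI), A#dim (vii°).
Diatonic triads of D major: D (I), Em (ii), F#m (iii), G (IV), A (V), Bm (vi), C#dim (vii°).
Matching root and quality in both lists: Bm, C#dim, Em, G.
That gives 4 common triads.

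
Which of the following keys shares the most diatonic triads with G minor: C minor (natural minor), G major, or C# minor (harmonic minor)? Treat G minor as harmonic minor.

Triads of G minor (harmonic minor): Gm (i), Adim (ii°), Bbaug (III+), Cm (iv), D (V), Eb (VI), F#dim (vii°).
C minor (natural minor) shares 3: Gm, Cm, Eb.
G major shares 2: D, F#dim.
C# minor (harmonic minor) shares 0: none.
The most common triads (3) are shared with C minor.

C minor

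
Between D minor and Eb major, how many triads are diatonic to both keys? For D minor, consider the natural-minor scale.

2

Diatonic triads of D minor (natural minor): Dm (i), Edim (ii°), F (III), Gm (iv), Am (v), Bb (VI), C (VII).
Diatonic triads of Eb major: Eb (I), Fm (ii), Gm (iii), Ab (IV), Bb (V), Cm (vi), Ddim (vii°).
Matching root and quality in both lists: Gm, Bb.
That gives 2 common triads.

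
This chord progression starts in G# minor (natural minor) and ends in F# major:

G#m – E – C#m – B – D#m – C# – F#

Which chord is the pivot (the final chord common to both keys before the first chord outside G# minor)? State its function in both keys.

Chords diatonic to G# minor: G#m, A#dim, B, C#m, D#m, E, F#.
Reading the progression, the first chord not in that set is C#, so the modulation leaves G# minor there.
The chord immediately before C# is D#m, which is diatonic to both keys: v in G# minor and vi in F# major.

D#m — v in G# minor, vi in F# major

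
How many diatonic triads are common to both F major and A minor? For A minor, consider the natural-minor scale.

4

Diatonic triads of F major: F (I), Gm (ii), Am (iii), B♭ (IV), C (V), Dm (vi), Edim (vii°).
Diatonic triads of A minor (natural minor): Am (i), Bdim (ii°), C (III), Dm (iv), Em (v), F (VI), G (VII).
Matching root and quality in both lists: F, Am, C, Dm.
That gives 4 common triads.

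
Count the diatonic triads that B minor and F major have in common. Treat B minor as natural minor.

0

Diatonic triads of B minor (natural minor): B minor (i), C# diminished (ii°), D major (III), E minor (iv), F# minor (v), G major (VI), A major (VII).
Diatonic triads of F major: F major (I), G minor (ii), A minor (iii), Bb major (IV), C major (V), D minor (vi), E diminished (vii°).
No triad has the same root and quality in both keys.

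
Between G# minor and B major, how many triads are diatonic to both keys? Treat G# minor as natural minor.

Diatonic triads of G# minor (natural minor): G#m (i), A#dim (ii°), B (III), C#m (iv), D#m (v), E (VI), F# (VII).
Diatonic triads of B major: B (I), C#m (ii), D#m (iii), E (IV), F# (V), G#m (vi), A#dim (vii°).
Matching root and quality in both lists: G#m, A#dim, B, C#m, D#m, E, F#.
That gives 7 common triads.

7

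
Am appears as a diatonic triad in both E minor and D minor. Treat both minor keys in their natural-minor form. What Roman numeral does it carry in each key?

The scale of E minor (natural minor) is E F# G A B C D; A is degree 4, and the triad built there (A-C-E) is minor, so it is iv.
The scale of D minor (natural minor) is D E F G A Bb C; A is degree 5, and the triad built there (A-C-E) is minor, so it is v.

iv in E minor; v in D minor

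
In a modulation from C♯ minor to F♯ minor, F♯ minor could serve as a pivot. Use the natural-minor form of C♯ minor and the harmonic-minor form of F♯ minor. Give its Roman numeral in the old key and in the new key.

iv in C♯ minor; i in F♯ minor

The scale of C♯ minor (natural minor) is C♯ D♯ E F♯ G♯ A B; F♯ is degree 4, and the triad built there (F♯-A-C♯) is minor, so it is iv.
The scale of F♯ minor (harmonic minor) is F♯ G♯ A B C♯ D E♯; F♯ is degree 1, and the triad built there (F♯-A-C♯) is minor, so it is i.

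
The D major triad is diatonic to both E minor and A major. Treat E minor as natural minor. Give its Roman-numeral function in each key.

VII in E minor; IV in A major

The scale of E minor (natural minor) is E F# G A B C D; D is degree 7, and the triad built there (D-F#-A) is major, so it is VII.
The scale of A major is A B C# D E F# G#; D is degree 4, and the triad built there (D-F#-A) is major, so it is IV.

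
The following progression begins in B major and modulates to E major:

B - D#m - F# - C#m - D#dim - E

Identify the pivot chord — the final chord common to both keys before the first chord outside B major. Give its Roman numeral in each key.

Chords diatonic to B major: B, C#m, D#m, E, F#, G#m, A#dim.
Reading the progression, the first chord not in that set is D#dim, so the modulation leaves B major there.
The chord immediately before D#dim is C#m, which is diatonic to both keys: ii in B major and vi in E major.

C#m — ii in B major, vi in E major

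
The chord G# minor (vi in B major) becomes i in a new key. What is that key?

The numeral i denotes a minor triad on scale degree 1. With G# on degree 1, the tonic of the new key is G#.
Degree 1 carries a minor triad in minor keys, so the destination is G# minor.
Check: the diatonic triads of G# minor (natural minor) are G#m (i), A#dim (ii°), B (III), C#m (iv), D#m (v), E (VI), F# (VII) — G# minor is indeed i.

G# minor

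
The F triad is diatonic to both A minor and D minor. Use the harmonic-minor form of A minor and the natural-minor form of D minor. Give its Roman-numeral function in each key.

VI in A minor; III in D minor

The scale of A minor (harmonic minor) is A B C D E F G#; F is degree 6, and the triad built there (F-A-C) is major, so it is VI.
The scale of D minor (natural minor) is D E F G A Bb C; F is degree 3, and the triad built there (F-A-C) is major, so it is III.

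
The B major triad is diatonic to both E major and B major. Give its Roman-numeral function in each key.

The scale of E major is E F# G# A B C# D#; B is degree 5, and the triad built there (B-D#-F#) is major, so it is V.
The scale of B major is B C# D# E F# G# A#; B is degree 1, and the triad built there (B-D#-F#) is major, so it is I.

V in E major; I in B major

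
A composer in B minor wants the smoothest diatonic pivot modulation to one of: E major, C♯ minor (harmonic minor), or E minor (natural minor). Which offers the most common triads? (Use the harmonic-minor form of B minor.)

E minor

Triads of B minor (harmonic minor): Bm (i), C♯dim (ii°), Daug (III+), Em (iv), F♯ (V), G (VI), A♯dim (vii°).
E major shares 0: none.
C♯ minor (harmonic minor) shares 0: none.
E minor (natural minor) shares 3: Bm, Em, G.
The most common triads (3) are shared with E minor.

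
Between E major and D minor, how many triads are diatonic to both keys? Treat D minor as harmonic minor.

Diatonic triads of E major: E (I), F#m (ii), G#m (iii), A (IV), B (V), C#m (vi), D#dim (vii°).
Diatonic triads of D minor (harmonic minor): Dm (i), Edim (ii°), Faug (III+), Gm (iv), A (V), Bb (VI), C#dim (vii°).
Matching root and quality in both lists: A.
That gives 1 common triad.

1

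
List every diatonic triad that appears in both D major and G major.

D, Em, G, Bm

Triads in D major: D major (I), E minor (ii), F# minor (iii), G major (IV), A major (V), B minor (vi), C# diminished (vii°).
Triads in G major: G major (I), A minor (ii), B minor (iii), C major (IV), D major (V), E minor (vi), F# diminished (vii°).
Shared triads with their functions: D major (I in D major, V in G major); E minor (ii in D major, vi in G major); G major (IV in D major, I in G major); B minor (vi in D major, iii in G major).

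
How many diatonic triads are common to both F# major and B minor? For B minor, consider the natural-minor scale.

Diatonic triads of F# major: F# (I), G#m (ii), A#m (iii), B (IV), C# (V), D#m (vi), E#dim (vii°).
Diatonic triads of B minor (natural minor): Bm (i), C#dim (ii°), D (III), Em (iv), F#m (v), G (VI), A (VII).
No triad has the same root and quality in both keys.

0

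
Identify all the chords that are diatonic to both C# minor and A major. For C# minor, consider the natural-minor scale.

C#m, E, F#m, A

Triads in C# minor (natural minor): C#m (i), D#dim (ii°), E (III), F#m (iv), G#m (v), A (VI), B (VII).
Triads in A major: A (I), Bm (ii), C#m (iii), D (IV), E (V), F#m (vi), G#dim (vii°).
Shared triads with their functions: C#m (i in C# minor, iii in A major); E (III in C# minor, V in A major); F#m (iv in C# minor, vi in A major); A (VI in C# minor, I in A major).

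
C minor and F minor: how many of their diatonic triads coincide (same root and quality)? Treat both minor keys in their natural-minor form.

Diatonic triads of C minor (natural minor): Cm (i), Ddim (ii°), Eb (III), Fm (iv), Gm (v), Ab (VI), Bb (VII).
Diatonic triads of F minor (natural minor): Fm (i), Gdim (ii°), Ab (III), Bbm (iv), Cm (v), Db (VI), Eb (VII).
Matching root and quality in both lists: Cm, Eb, Fm, Ab.
That gives 4 common triads.

4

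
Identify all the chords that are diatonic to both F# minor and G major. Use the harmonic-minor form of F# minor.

Triads in F# minor (harmonic minor): F#m (i), G#dim (ii°), Aaug (III+), Bm (iv), C# (V), D (VI), E#dim (vii°).
Triads in G major: G (I), Am (ii), Bm (iii), C (IV), D (V), Em (vi), F#dim (vii°).
Shared triads with their functions: Bm (iv in F# minor, iii in G major); D (VI in F# minor, V in G major).

Bm, D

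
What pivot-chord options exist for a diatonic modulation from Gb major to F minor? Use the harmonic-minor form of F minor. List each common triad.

Bbm, Db

Triads in Gb major: Gb major (I), Ab minor (ii), Bb minor (iii), Cb major (IV), Db major (V), Eb minor (vi), F diminished (vii°).
Triads in F minor (harmonic minor): F minor (i), G diminished (ii°), Ab augmented (III+), Bb minor (iv), C major (V), Db major (VI), E diminished (vii°).
Shared triads with their functions: Bb minor (iii in Gb major, iv in F minor); Db major (V in Gb major, VI in F minor).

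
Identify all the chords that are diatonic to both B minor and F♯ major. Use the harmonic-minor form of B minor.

F♯

Triads in B minor (harmonic minor): Bm (i), C♯dim (ii°), Daug (III+), Em (iv), F♯ (V), G (VI), A♯dim (vii°).
Triads in F♯ major: F♯ (I), G♯m (ii), A♯m (iii), B (IV), C♯ (V), D♯m (vi), E♯dim (vii°).
Shared triads with their functions: F♯ (V in B minor, I in F♯ major).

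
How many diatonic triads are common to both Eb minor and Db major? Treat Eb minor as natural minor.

4

Diatonic triads of Eb minor (natural minor): Ebm (i), Fdim (ii°), Gb (III), Abm (iv), Bbm (v), Cb (VI), Db (VII).
Diatonic triads of Db major: Db (I), Ebm (ii), Fm (iii), Gb (IV), Ab (V), Bbm (vi), Cdim (vii°).
Matching root and quality in both lists: Ebm, Gb, Bbm, Db.
That gives 4 common triads.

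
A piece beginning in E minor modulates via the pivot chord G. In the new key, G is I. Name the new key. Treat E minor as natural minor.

The numeral I denotes a major triad on scale degree 1. With G on degree 1, the tonic of the new key is G.
Degree 1 carries a major triad in major keys, so the destination is G major.
Check: the diatonic triads of G major are G (I), Am (ii), Bm (iii), C (IV), D (V), Em (vi), F♯dim (vii°) — G is indeed I.

G major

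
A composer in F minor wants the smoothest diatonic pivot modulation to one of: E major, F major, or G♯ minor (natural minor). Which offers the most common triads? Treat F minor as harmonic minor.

Triads of F minor (harmonic minor): Fm (i), Gdim (ii°), A♭aug (III+), B♭m (iv), C (V), D♭ (VI), Edim (vii°).
E major shares 0: none.
F major shares 2: C, Edim.
G♯ minor (natural minor) shares 0: none.
The most common triads (2) are shared with F major.

F major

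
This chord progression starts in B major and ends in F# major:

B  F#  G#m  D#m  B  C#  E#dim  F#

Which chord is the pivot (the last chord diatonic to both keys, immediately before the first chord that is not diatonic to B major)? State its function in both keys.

Chords diatonic to B major: B, C#m, D#m, E, F#, G#m, A#dim.
Reading the progression, the first chord not in that set is C#, so the modulation leaves B major there.
The chord immediately before C# is B, which is diatonic to both keys: I in B major and IV in F# major.

B — I in B major, IV in F# major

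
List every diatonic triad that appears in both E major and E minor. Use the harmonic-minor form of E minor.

B, D#dim

Triads in E major: E (I), F#m (ii), G#m (iii), A (IV), B (V), C#m (vi), D#dim (vii°).
Triads in E minor (harmonic minor): Em (i), F#dim (ii°), Gaug (III+), Am (iv), B (V), C (VI), D#dim (vii°).
Shared triads with their functions: B (V in E major, V in E minor); D#dim (vii° in E major, vii° in E minor).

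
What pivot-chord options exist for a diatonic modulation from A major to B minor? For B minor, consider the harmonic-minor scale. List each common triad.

Triads in A major: A (I), Bm (ii), C#m (iii), D (IV), E (V), F#m (vi), G#dim (vii°).
Triads in B minor (harmonic minor): Bm (i), C#dim (ii°), Daug (III+), Em (iv), F# (V), G (VI), A#dim (vii°).
Shared triads with their functions: Bm (ii in A major, i in B minor).

Bm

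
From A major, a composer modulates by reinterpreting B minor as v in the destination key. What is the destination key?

The numeral v denotes a minor triad on scale degree 5. With B on degree 5, the tonic of the new key is E.
Degree 5 carries a minor triad in natural-minor keys, so the destination is E minor.
Check: the diatonic triads of E minor (natural minor) are Em (i), F#dim (ii°), G (III), Am (iv), Bm (v), C (VI), D (VII) — B minor is indeed v.

E minor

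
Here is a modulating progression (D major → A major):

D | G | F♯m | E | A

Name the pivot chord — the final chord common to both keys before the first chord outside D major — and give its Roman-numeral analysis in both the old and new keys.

F♯m — iii in D major, vi in A major

Chords diatonic to D major: D, Em, F♯m, G, A, Bm, C♯dim.
Reading the progression, the first chord not in that set is E, so the modulation leaves D major there.
The chord immediately before E is F♯m, which is diatonic to both keys: iii in D major and vi in A major.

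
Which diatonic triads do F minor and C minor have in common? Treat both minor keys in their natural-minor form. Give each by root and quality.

Triads in F minor (natural minor): F minor (i), G diminished (ii°), Ab major (III), Bb minor (iv), C minor (v), Db major (VI), Eb major (VII).
Triads in C minor (natural minor): C minor (i), D diminished (ii°), Eb major (III), F minor (iv), G minor (v), Ab major (VI), Bb major (VII).
Shared triads with their functions: F minor (i in F minor, iv in C minor); Ab major (III in F minor, VI in C minor); C minor (v in F minor, i in C minor); Eb major (VII in F minor, III in C minor).

Fm, Ab, Cm, Eb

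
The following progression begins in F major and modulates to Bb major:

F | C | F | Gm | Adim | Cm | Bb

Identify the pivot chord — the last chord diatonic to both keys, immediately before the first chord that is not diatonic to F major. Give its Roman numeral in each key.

Gm — ii in F major, vi in Bb major

Chords diatonic to F major: F, Gm, Am, Bb, C, Dm, Edim.
Reading the progression, the first chord not in that set is Adim, so the modulation leaves F major there.
The chord immediately before Adim is Gm, which is diatonic to both keys: ii in F major and vi in Bb major.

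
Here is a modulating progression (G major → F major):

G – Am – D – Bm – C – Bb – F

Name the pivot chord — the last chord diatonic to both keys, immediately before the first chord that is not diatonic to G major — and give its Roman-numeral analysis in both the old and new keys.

C — IV in G major, V in F major

Chords diatonic to G major: G, Am, Bm, C, D, Em, F#dim.
Reading the progression, the first chord not in that set is Bb, so the modulation leaves G major there.
The chord immediately before Bb is C, which is diatonic to both keys: IV in G major and V in F major.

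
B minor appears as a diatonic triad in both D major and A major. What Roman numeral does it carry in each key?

vi in D major; ii in A major

The scale of D major is D E F# G A B C#; B is degree 6, and the triad built there (B-D-F#) is minor, so it is vi.
The scale of A major is A B C# D E F# G#; B is degree 2, and the triad built there (B-D-F#) is minor, so it is ii.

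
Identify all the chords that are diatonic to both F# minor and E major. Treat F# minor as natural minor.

F#m, A, C#m, E

Triads in F# minor (natural minor): F# minor (i), G# diminished (ii°), A major (III), B minor (iv), C# minor (v), D major (VI), E major (VII).
Triads in E major: E major (I), F# minor (ii), G# minor (iii), A major (IV), B major (V), C# minor (vi), D# diminished (vii°).
Shared triads with their functions: F# minor (i in F# minor, ii in E major); A major (III in F# minor, IV in E major); C# minor (v in F# minor, vi in E major); E major (VII in F# minor, I in E major).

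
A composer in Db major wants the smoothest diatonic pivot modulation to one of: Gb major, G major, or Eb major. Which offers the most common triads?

Triads of Db major: Db (I), Ebm (ii), Fm (iii), Gb (IV), Ab (V), Bbm (vi), Cdim (vii°).
Gb major shares 4: Db, Ebm, Gb, Bbm.
G major shares 0: none.
Eb major shares 2: Fm, Ab.
The most common triads (4) are shared with Gb major.

Gb major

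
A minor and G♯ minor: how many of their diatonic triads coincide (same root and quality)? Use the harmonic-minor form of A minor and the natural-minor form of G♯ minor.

1

Diatonic triads of A minor (harmonic minor): A minor (i), B diminished (ii°), C augmented (III+), D minor (iv), E major (V), F major (VI), G♯ diminished (vii°).
Diatonic triads of G♯ minor (natural minor): G♯ minor (i), A♯ diminished (ii°), B major (III), C♯ minor (iv), D♯ minor (v), E major (VI), F♯ major (VII).
Matching root and quality in both lists: E major.
That gives 1 common triad.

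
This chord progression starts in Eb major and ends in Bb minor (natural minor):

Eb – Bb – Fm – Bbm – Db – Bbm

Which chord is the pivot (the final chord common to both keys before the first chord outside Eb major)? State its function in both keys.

Chords diatonic to Eb major: Eb, Fm, Gm, Ab, Bb, Cm, Ddim.
Reading the progression, the first chord not in that set is Bbm, so the modulation leaves Eb major there.
The chord immediately before Bbm is Fm, which is diatonic to both keys: ii in Eb major and v in Bb minor.

Fm — ii in Eb major, v in Bb minor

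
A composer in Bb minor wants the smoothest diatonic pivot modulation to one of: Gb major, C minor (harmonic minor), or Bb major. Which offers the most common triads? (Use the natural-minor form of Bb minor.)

Gb major

Triads of Bb minor (natural minor): Bbm (i), Cdim (ii°), Db (III), Ebm (iv), Fm (v), Gb (VI), Ab (VII).
Gb major shares 4: Bbm, Db, Ebm, Gb.
C minor (harmonic minor) shares 2: Fm, Ab.
Bb major shares 0: none.
The most common triads (4) are shared with Gb major.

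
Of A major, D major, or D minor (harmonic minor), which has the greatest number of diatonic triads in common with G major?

Triads of G major: G major (I), A minor (ii), B minor (iii), C major (IV), D major (V), E minor (vi), F# diminished (vii°).
A major shares 2: Bm, D.
D major shares 4: G, Bm, D, Em.
D minor (harmonic minor) shares 0: none.
The most common triads (4) are shared with D major.

D major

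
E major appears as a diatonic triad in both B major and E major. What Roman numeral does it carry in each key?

The scale of B major is B C# D# E F# G# A#; E is degree 4, and the triad built there (E-G#-B) is major, so it is IV.
The scale of E major is E F# G# A B C# D#; E is degree 1, and the triad built there (E-G#-B) is major, so it is I.

IV in B major; I in E major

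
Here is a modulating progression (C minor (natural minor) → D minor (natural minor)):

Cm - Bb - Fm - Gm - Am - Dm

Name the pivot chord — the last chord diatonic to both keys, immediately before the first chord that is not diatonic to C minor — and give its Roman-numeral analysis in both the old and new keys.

Gm — v in C minor, iv in D minor

Chords diatonic to C minor: Cm, Ddim, Eb, Fm, Gm, Ab, Bb.
Reading the progression, the first chord not in that set is Am, so the modulation leaves C minor there.
The chord immediately before Am is Gm, which is diatonic to both keys: v in C minor and iv in D minor.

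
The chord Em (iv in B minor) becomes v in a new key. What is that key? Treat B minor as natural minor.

The numeral v denotes a minor triad on scale degree 5. With E on degree 5, the tonic of the new key is A.
Degree 5 carries a minor triad in natural-minor keys, so the destination is A minor.
Check: the diatonic triads of A minor (natural minor) are Am (i), Bdim (ii°), C (III), Dm (iv), Em (v), F (VI), G (VII) — Em is indeed v.

A minor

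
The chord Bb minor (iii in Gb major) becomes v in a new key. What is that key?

Eb minor

The numeral v denotes a minor triad on scale degree 5. With Bb on degree 5, the tonic of the new key is Eb.
Degree 5 carries a minor triad in natural-minor keys, so the destination is Eb minor.
Check: the diatonic triads of Eb minor (natural minor) are Ebm (i), Fdim (ii°), Gb (III), Abm (iv), Bbm (v), Cb (VI), Db (VII) — Bb minor is indeed v.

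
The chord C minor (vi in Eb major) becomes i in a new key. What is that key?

The numeral i denotes a minor triad on scale degree 1. With C on degree 1, the tonic of the new key is C.
Degree 1 carries a minor triad in minor keys, so the destination is C minor.
Check: the diatonic triads of C minor (natural minor) are Cm (i), Ddim (ii°), Eb (III), Fm (iv), Gm (v), Ab (VI), Bb (VII) — C minor is indeed i.

C minor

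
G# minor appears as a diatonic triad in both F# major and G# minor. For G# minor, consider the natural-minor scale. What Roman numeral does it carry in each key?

ii in F# major; i in G# minor

The scale of F# major is F# G# A# B C# D# E#; G# is degree 2, and the triad built there (G#-B-D#) is minor, so it is ii.
The scale of G# minor (natural minor) is G# A# B C# D# E F#; G# is degree 1, and the triad built there (G#-B-D#) is minor, so it is i.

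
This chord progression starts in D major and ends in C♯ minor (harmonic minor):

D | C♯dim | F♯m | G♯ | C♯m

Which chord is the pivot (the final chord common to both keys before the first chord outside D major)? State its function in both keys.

Chords diatonic to D major: D, Em, F♯m, G, A, Bm, C♯dim.
Reading the progression, the first chord not in that set is G♯, so the modulation leaves D major there.
The chord immediately before G♯ is F♯m, which is diatonic to both keys: iii in D major and iv in C♯ minor.

F♯m — iii in D major, iv in C♯ minor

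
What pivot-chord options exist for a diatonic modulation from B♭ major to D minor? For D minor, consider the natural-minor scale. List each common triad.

Triads in B♭ major: B♭ (I), Cm (ii), Dm (iii), E♭ (IV), F (V), Gm (vi), Adim (vii°).
Triads in D minor (natural minor): Dm (i), Edim (ii°), F (III), Gm (iv), Am (v), B♭ (VI), C (VII).
Shared triads with their functions: B♭ (I in B♭ major, VI in D minor); Dm (iii in B♭ major, i in D minor); F (V in B♭ major, III in D minor); Gm (vi in B♭ major, iv in D minor).

B♭, Dm, F, Gm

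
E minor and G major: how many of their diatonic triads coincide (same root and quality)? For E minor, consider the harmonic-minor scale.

4

Diatonic triads of E minor (harmonic minor): Em (i), F♯dim (ii°), Gaug (III+), Am (iv), B (V), C (VI), D♯dim (vii°).
Diatonic triads of G major: G (I), Am (ii), Bm (iii), C (IV), D (V), Em (vi), F♯dim (vii°).
Matching root and quality in both lists: Em, F♯dim, Am, C.
That gives 4 common triads.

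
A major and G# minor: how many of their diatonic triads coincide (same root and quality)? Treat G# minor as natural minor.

Diatonic triads of A major: A (I), Bm (ii), C#m (iii), D (IV), E (V), F#m (vi), G#dim (vii°).
Diatonic triads of G# minor (natural minor): G#m (i), A#dim (ii°), B (III), C#m (iv), D#m (v), E (VI), F# (VII).
Matching root and quality in both lists: C#m, E.
That gives 2 common triads.

2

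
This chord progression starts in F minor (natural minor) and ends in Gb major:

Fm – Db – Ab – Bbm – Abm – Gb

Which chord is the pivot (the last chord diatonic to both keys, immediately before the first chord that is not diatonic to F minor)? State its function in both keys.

Chords diatonic to F minor: Fm, Gdim, Ab, Bbm, Cm, Db, Eb.
Reading the progression, the first chord not in that set is Abm, so the modulation leaves F minor there.
The chord immediately before Abm is Bbm, which is diatonic to both keys: iv in F minor and iii in Gb major.

Bbm — iv in F minor, iii in Gb major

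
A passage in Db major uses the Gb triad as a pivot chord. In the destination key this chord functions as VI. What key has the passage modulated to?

Bb minor

The numeral VI denotes a major triad on scale degree 6. With Gb on degree 6, the tonic of the new key is Bb.
Degree 6 carries a major triad in minor keys, so the destination is Bb minor.
Check: the diatonic triads of Bb minor (natural minor) are Bbm (i), Cdim (ii°), Db (III), Ebm (iv), Fm (v), Gb (VI), Ab (VII) — Gb is indeed VI.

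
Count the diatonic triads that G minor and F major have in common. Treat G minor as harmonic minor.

1

Diatonic triads of G minor (harmonic minor): Gm (i), Adim (ii°), Bbaug (III+), Cm (iv), D (V), Eb (VI), F#dim (vii°).
Diatonic triads of F major: F (I), Gm (ii), Am (iii), Bb (IV), C (V), Dm (vi), Edim (vii°).
Matching root and quality in both lists: Gm.
That gives 1 common triad.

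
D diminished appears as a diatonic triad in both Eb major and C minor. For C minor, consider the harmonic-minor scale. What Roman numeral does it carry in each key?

The scale of Eb major is Eb F G Ab Bb C D; D is degree 7, and the triad built there (D-F-Ab) is diminished, so it is vii°.
The scale of C minor (harmonic minor) is C D Eb F G Ab B; D is degree 2, and the triad built there (D-F-Ab) is diminished, so it is ii°.

vii° in Eb major; ii° in C minor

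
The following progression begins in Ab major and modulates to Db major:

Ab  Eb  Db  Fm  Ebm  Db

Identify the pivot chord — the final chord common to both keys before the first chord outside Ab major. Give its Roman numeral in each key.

Fm — vi in Ab major, iii in Db major

Chords diatonic to Ab major: Ab, Bbm, Cm, Db, Eb, Fm, Gdim.
Reading the progression, the first chord not in that set is Ebm, so the modulation leaves Ab major there.
The chord immediately before Ebm is Fm, which is diatonic to both keys: vi in Ab major and iii in Db major.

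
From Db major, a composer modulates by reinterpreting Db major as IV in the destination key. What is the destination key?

Ab major

The numeral IV denotes a major triad on scale degree 4. With Db on degree 4, the tonic of the new key is Ab.
Degree 4 carries a major triad in major keys, so the destination is Ab major.
Check: the diatonic triads of Ab major are Ab (I), Bbm (ii), Cm (iii), Db (IV), Eb (V), Fm (vi), Gdim (vii°) — Db major is indeed IV.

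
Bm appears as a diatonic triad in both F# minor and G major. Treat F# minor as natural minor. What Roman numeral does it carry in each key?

iv in F# minor; iii in G major

The scale of F# minor (natural minor) is F# G# A B C# D E; B is degree 4, and the triad built there (B-D-F#) is minor, so it is iv.
The scale of G major is G A B C D E F#; B is degree 3, and the triad built there (B-D-F#) is minor, so it is iii.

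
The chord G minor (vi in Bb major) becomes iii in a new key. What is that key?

The numeral iii denotes a minor triad on scale degree 3. With G on degree 3, the tonic of the new key is Eb.
Degree 3 carries a minor triad in major keys, so the destination is Eb major.
Check: the diatonic triads of Eb major are Eb (I), Fm (ii), Gm (iii), Ab (IV), Bb (V), Cm (vi), Ddim (vii°) — G minor is indeed iii.

Eb major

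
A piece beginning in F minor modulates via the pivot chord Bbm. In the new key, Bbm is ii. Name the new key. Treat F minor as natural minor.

Ab major

The numeral ii denotes a minor triad on scale degree 2. With Bb on degree 2, the tonic of the new key is Ab.
Degree 2 carries a minor triad in major keys, so the destination is Ab major.
Check: the diatonic triads of Ab major are Ab (I), Bbm (ii), Cm (iii), Db (IV), Eb (V), Fm (vi), Gdim (vii°) — Bbm is indeed ii.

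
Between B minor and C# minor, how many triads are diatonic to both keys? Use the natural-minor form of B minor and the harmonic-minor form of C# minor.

Diatonic triads of B minor (natural minor): Bm (i), C#dim (ii°), D (III), Em (iv), F#m (v), G (VI), A (VII).
Diatonic triads of C# minor (harmonic minor): C#m (i), D#dim (ii°), Eaug (III+), F#m (iv), G# (V), A (VI), B#dim (vii°).
Matching root and quality in both lists: F#m, A.
That gives 2 common triads.

2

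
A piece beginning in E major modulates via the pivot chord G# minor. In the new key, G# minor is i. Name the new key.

G# minor

The numeral i denotes a minor triad on scale degree 1. With G# on degree 1, the tonic of the new key is G#.
Degree 1 carries a minor triad in minor keys, so the destination is G# minor.
Check: the diatonic triads of G# minor (natural minor) are G#m (i), A#dim (ii°), B (III), C#m (iv), D#m (v), E (VI), F# (VII) — G# minor is indeed i.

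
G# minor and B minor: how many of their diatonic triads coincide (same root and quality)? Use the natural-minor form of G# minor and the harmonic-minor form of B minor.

Diatonic triads of G# minor (natural minor): G#m (i), A#dim (ii°), B (III), C#m (iv), D#m (v), E (VI), F# (VII).
Diatonic triads of B minor (harmonic minor): Bm (i), C#dim (ii°), Daug (III+), Em (iv), F# (V), G (VI), A#dim (vii°).
Matching root and quality in both lists: A#dim, F#.
That gives 2 common triads.

2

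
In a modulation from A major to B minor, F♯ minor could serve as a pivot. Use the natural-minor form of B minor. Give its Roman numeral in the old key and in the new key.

vi in A major; v in B minor

The scale of A major is A B C♯ D E F♯ G♯; F♯ is degree 6, and the triad built there (F♯-A-C♯) is minor, so it is vi.
The scale of B minor (natural minor) is B C♯ D E F♯ G A; F♯ is degree 5, and the triad built there (F♯-A-C♯) is minor, so it is v.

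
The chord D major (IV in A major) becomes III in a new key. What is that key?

The numeral III denotes a major triad on scale degree 3. With D on degree 3, the tonic of the new key is B.
Degree 3 carries a major triad in natural-minor keys, so the destination is B minor.
Check: the diatonic triads of B minor (natural minor) are Bm (i), C♯dim (ii°), D (III), Em (iv), F♯m (v), G (VI), A (VII) — D major is indeed III.

B minor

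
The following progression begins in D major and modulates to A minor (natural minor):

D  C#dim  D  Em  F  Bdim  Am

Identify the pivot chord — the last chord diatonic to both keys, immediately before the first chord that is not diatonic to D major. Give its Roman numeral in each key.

Chords diatonic to D major: D, Em, F#m, G, A, Bm, C#dim.
Reading the progression, the first chord not in that set is F, so the modulation leaves D major there.
The chord immediately before F is Em, which is diatonic to both keys: ii in D major and v in A minor.

Em — ii in D major, v in A minor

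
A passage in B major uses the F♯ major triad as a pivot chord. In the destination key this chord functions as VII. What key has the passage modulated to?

G♯ minor

The numeral VII denotes a major triad on scale degree 7. With F♯ on degree 7, the tonic of the new key is G♯.
Degree 7 carries a major triad in natural-minor keys, so the destination is G♯ minor.
Check: the diatonic triads of G♯ minor (natural minor) are G♯m (i), A♯dim (ii°), B (III), C♯m (iv), D♯m (v), E (VI), F♯ (VII) — F♯ major is indeed VII.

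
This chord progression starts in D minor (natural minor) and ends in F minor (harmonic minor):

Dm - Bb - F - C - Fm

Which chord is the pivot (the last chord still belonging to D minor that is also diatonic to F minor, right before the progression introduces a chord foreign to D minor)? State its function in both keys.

Chords diatonic to D minor: Dm, Edim, F, Gm, Am, Bb, C.
Reading the progression, the first chord not in that set is Fm, so the modulation leaves D minor there.
The chord immediately before Fm is C, which is diatonic to both keys: VII in D minor and V in F minor.

C — VII in D minor, V in F minor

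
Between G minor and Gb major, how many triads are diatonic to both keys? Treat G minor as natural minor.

0

Diatonic triads of G minor (natural minor): G minor (i), A diminished (ii°), Bb major (III), C minor (iv), D minor (v), Eb major (VI), F major (VII).
Diatonic triads of Gb major: Gb major (I), Ab minor (ii), Bb minor (iii), Cb major (IV), Db major (V), Eb minor (vi), F diminished (vii°).
No triad has the same root and quality in both keys.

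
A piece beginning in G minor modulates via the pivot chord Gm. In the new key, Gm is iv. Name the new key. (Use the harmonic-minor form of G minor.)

The numeral iv denotes a minor triad on scale degree 4. With G on degree 4, the tonic of the new key is D.
Degree 4 carries a minor triad in minor keys, so the destination is D minor.
Check: the diatonic triads of D minor (natural minor) are Dm (i), Edim (ii°), F (III), Gm (iv), Am (v), Bb (VI), C (VII) — Gm is indeed iv.

D minor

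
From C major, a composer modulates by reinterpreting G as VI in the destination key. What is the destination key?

The numeral VI denotes a major triad on scale degree 6. With G on degree 6, the tonic of the new key is B.
Degree 6 carries a major triad in minor keys, so the destination is B minor.
Check: the diatonic triads of B minor (natural minor) are Bm (i), C#dim (ii°), D (III), Em (iv), F#m (v), G (VI), A (VII) — G is indeed VI.

B minor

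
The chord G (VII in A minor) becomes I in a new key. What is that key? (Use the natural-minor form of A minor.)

The numeral I denotes a major triad on scale degree 1. With G on degree 1, the tonic of the new key is G.
Degree 1 carries a major triad in major keys, so the destination is G major.
Check: the diatonic triads of G major are G (I), Am (ii), Bm (iii), C (IV), D (V), Em (vi), F♯dim (vii°) — G is indeed I.

G major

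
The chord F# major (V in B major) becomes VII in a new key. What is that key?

The numeral VII denotes a major triad on scale degree 7. With F# on degree 7, the tonic of the new key is G#.
Degree 7 carries a major triad in natural-minor keys, so the destination is G# minor.
Check: the diatonic triads of G# minor (natural minor) are G#m (i), A#dim (ii°), B (III), C#m (iv), D#m (v), E (VI), F# (VII) — F# major is indeed VII.

G# minor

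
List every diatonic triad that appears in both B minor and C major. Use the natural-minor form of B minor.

Em, G

Triads in B minor (natural minor): Bm (i), C#dim (ii°), D (III), Em (iv), F#m (v), G (VI), A (VII).
Triads in C major: C (I), Dm (ii), Em (iii), F (IV), G (V), Am (vi), Bdim (vii°).
Shared triads with their functions: Em (iv in B minor, iii in C major); G (VI in B minor, V in C major).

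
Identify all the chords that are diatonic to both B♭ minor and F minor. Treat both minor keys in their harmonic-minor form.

B♭m

Triads in B♭ minor (harmonic minor): B♭ minor (i), C diminished (ii°), D♭ augmented (III+), E♭ minor (iv), F major (V), G♭ major (VI), A diminished (vii°).
Triads in F minor (harmonic minor): F minor (i), G diminished (ii°), A♭ augmented (III+), B♭ minor (iv), C major (V), D♭ major (VI), E diminished (vii°).
Shared triads with their functions: B♭ minor (i in B♭ minor, iv in F minor).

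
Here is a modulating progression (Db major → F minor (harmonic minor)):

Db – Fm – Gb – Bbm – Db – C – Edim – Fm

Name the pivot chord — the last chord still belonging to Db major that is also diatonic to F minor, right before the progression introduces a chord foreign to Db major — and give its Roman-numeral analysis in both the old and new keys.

Chords diatonic to Db major: Db, Ebm, Fm, Gb, Ab, Bbm, Cdim.
Reading the progression, the first chord not in that set is C, so the modulation leaves Db major there.
The chord immediately before C is Db, which is diatonic to both keys: I in Db major and VI in F minor.

Db — I in Db major, VI in F minor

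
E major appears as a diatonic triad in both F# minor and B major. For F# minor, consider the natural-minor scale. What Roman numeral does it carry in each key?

VII in F# minor; IV in B major

The scale of F# minor (natural minor) is F# G# A B C# D E; E is degree 7, and the triad built there (E-G#-B) is major, so it is VII.
The scale of B major is B C# D# E F# G# A#; E is degree 4, and the triad built there (E-G#-B) is major, so it is IV.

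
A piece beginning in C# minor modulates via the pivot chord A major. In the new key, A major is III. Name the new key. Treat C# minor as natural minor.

The numeral III denotes a major triad on scale degree 3. With A on degree 3, the tonic of the new key is F#.
Degree 3 carries a major triad in natural-minor keys, so the destination is F# minor.
Check: the diatonic triads of F# minor (natural minor) are F#m (i), G#dim (ii°), A (III), Bm (iv), C#m (v), D (VI), E (VII) — A major is indeed III.

F# minor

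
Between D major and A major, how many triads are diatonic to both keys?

Diatonic triads of D major: D (I), Em (ii), F#m (iii), G (IV), A (V), Bm (vi), C#dim (vii°).
Diatonic triads of A major: A (I), Bm (ii), C#m (iii), D (IV), E (V), F#m (vi), G#dim (vii°).
Matching root and quality in both lists: D, F#m, A, Bm.
That gives 4 common triads.

4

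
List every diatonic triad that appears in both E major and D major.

F#m, A

Triads in E major: E (I), F#m (ii), G#m (iii), A (IV), B (V), C#m (vi), D#dim (vii°).
Triads in D major: D (I), Em (ii), F#m (iii), G (IV), A (V), Bm (vi), C#dim (vii°).
Shared triads with their functions: F#m (ii in E major, iii in D major); A (IV in E major, V in D major).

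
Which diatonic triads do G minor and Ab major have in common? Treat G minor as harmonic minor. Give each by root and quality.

Cm, Eb

Triads in G minor (harmonic minor): Gm (i), Adim (ii°), Bbaug (III+), Cm (iv), D (V), Eb (VI), F#dim (vii°).
Triads in Ab major: Ab (I), Bbm (ii), Cm (iii), Db (IV), Eb (V), Fm (vi), Gdim (vii°).
Shared triads with their functions: Cm (iv in G minor, iii in Ab major); Eb (VI in G minor, V in Ab major).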